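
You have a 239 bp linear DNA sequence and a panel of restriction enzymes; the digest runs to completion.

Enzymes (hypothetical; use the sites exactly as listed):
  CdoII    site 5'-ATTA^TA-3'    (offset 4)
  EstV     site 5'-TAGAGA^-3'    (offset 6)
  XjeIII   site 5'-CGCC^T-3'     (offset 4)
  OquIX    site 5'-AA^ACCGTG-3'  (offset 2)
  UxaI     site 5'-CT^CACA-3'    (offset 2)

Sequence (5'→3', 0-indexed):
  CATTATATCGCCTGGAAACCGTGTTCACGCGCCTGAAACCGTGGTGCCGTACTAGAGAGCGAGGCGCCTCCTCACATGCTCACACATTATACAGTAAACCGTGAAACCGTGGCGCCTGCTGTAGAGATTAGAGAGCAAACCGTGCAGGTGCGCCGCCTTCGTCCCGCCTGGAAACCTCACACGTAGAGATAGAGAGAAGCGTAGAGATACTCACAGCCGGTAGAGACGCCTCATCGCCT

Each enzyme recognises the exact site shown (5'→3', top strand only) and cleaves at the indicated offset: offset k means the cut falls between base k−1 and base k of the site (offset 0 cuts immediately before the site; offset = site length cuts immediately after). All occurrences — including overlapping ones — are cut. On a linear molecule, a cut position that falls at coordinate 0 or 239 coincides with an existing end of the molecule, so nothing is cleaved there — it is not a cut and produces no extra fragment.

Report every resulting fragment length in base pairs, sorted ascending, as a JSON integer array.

Scan for sites:
  CdoII ATTATA/4: at [1, 85] ⇒ [5, 89]
  EstV TAGAGA/6: at [52, 121, 128, 183, 189, 201, 220] ⇒ [58, 127, 134, 189, 195, 207, 226]
  XjeIII CGCCT/4: at [8, 29, 64, 112, 153, 164, 226, 234] ⇒ [12, 33, 68, 116, 157, 168, 230, 238]
  OquIX AAACCGTG/2: at [15, 35, 95, 103, 136] ⇒ [17, 37, 97, 105, 138]
  UxaI CTCACA/2: at [70, 78, 175, 209] ⇒ [72, 80, 177, 211]

All cut coordinates (distinct, sorted): [5, 12, 17, 33, 37, 58, 68, 72, 80, 89, 97, 105, 116, 127, 134, 138, 157, 168, 177, 189, 195, 207, 211, 226, 230, 238]

Fragments:
  [0,5): 5 bp
  [5,12): 7 bp
  [12,17): 5 bp
  [17,33): 16 bp
  [33,37): 4 bp
  [37,58): 21 bp
  [58,68): 10 bp
  [68,72): 4 bp
  [72,80): 8 bp
  [80,89): 9 bp
  [89,97): 8 bp
  [97,105): 8 bp
  [105,116): 11 bp
  [116,127): 11 bp
  [127,134): 7 bp
  [134,138): 4 bp
  [138,157): 19 bp
  [157,168): 11 bp
  [168,177): 9 bp
  [177,189): 12 bp
  [189,195): 6 bp
  [195,207): 12 bp
  [207,211): 4 bp
  [211,226): 15 bp
  [226,230): 4 bp
  [230,238): 8 bp
  [238,239): 1 bp

[1,4,4,4,4,4,5,5,6,7,7,8,8,8,8,9,9,10,11,11,11,12,12,15,16,19,21]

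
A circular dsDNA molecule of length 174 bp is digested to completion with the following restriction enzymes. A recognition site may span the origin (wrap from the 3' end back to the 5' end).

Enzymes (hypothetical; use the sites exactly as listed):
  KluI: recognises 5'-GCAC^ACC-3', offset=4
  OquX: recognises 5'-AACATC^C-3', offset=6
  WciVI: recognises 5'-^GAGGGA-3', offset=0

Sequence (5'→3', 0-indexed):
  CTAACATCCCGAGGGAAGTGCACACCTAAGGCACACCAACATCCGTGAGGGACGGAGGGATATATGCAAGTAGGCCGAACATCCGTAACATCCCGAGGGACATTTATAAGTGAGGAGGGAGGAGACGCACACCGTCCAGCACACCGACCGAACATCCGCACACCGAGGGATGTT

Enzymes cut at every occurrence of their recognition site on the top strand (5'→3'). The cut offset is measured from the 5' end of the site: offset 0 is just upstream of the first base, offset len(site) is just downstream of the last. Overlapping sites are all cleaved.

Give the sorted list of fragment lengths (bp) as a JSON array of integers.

Site scan:
  KluI (GCACACC, off=4): starts [19, 30, 126, 138, 157] → cuts [23, 34, 130, 142, 161]
  OquX (AACATCC, off=6): starts [2, 37, 77, 86, 150] → cuts [8, 43, 83, 92, 156]
  WciVI (GAGGGA, off=0): starts [10, 46, 54, 94, 114, 164] → cuts [10, 46, 54, 94, 114, 164]

Pooled cuts: [8, 10, 23, 34, 43, 46, 54, 83, 92, 94, 114, 130, 142, 156, 161, 164]

Fragment lengths:
  8→10: 2 bp
  10→23: 13 bp
  23→34: 11 bp
  34→43: 9 bp
  43→46: 3 bp
  46→54: 8 bp
  54→83: 29 bp
  83→92: 9 bp
  92→94: 2 bp
  94→114: 20 bp
  114→130: 16 bp
  130→142: 12 bp
  142→156: 14 bp
  156→161: 5 bp
  161→164: 3 bp
  164→8 (wrap): 174-164+8 = 18 bp

[2,2,3,3,5,8,9,9,11,12,13,14,16,18,20,29]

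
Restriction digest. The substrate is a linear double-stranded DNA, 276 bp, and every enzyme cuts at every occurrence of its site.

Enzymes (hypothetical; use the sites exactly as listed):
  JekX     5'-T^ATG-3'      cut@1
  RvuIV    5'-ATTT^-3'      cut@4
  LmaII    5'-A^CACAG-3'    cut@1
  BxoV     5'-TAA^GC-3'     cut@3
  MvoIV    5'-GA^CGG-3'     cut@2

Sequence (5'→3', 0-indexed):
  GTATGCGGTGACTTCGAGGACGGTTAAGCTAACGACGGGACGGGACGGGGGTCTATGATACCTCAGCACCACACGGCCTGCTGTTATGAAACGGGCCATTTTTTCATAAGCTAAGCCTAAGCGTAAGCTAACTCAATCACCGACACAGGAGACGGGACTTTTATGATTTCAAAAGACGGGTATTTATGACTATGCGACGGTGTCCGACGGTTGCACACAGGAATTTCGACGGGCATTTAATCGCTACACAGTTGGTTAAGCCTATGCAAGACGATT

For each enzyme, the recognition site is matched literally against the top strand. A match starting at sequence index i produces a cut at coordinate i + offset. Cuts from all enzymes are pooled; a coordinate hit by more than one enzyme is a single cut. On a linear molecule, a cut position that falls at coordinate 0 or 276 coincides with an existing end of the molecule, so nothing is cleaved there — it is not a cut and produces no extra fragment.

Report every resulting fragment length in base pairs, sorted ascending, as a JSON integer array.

[2,3,4,5,5,5,6,6,6,6,7,7,7,8,8,8,8,9,9,9,9,10,10,11,13,13,16,17,18,31]

Per-enzyme occurrences:
  JekX (TATG, off=1): starts [1, 53, 84, 161, 184, 190, 262] → cuts [2, 54, 85, 162, 185, 191, 263]
  RvuIV (ATTT, off=4): starts [97, 165, 181, 222, 234] → cuts [101, 169, 185, 226, 238]
  LmaII (ACACAG, off=1): starts [142, 214, 245] → cuts [143, 215, 246]
  BxoV (TAAGC, off=3): starts [24, 106, 111, 117, 123, 256] → cuts [27, 109, 114, 120, 126, 259]
  MvoIV (GACGG, off=2): starts [18, 33, 38, 43, 150, 174, 195, 205, 227] → cuts [20, 35, 40, 45, 152, 176, 197, 207, 229]

Pooled cuts: [2, 20, 27, 35, 40, 45, 54, 85, 101, 109, 114, 120, 126, 143, 152, 162, 169, 176, 185, 191, 197, 207, 215, 226, 229, 238, 246, 259, 263]

Fragments:
  [0,2): 2 bp
  [2,20): 18 bp
  [20,27): 7 bp
  [27,35): 8 bp
  [35,40): 5 bp
  [40,45): 5 bp
  [45,54): 9 bp
  [54,85): 31 bp
  [85,101): 16 bp
  [101,109): 8 bp
  [109,114): 5 bp
  [114,120): 6 bp
  [120,126): 6 bp
  [126,143): 17 bp
  [143,152): 9 bp
  [152,162): 10 bp
  [162,169): 7 bp
  [169,176): 7 bp
  [176,185): 9 bp
  [185,191): 6 bp
  [191,197): 6 bp
  [197,207): 10 bp
  [207,215): 8 bp
  [215,226): 11 bp
  [226,229): 3 bp
  [229,238): 9 bp
  [238,246): 8 bp
  [246,259): 13 bp
  [259,263): 4 bp
  [263,276): 13 bp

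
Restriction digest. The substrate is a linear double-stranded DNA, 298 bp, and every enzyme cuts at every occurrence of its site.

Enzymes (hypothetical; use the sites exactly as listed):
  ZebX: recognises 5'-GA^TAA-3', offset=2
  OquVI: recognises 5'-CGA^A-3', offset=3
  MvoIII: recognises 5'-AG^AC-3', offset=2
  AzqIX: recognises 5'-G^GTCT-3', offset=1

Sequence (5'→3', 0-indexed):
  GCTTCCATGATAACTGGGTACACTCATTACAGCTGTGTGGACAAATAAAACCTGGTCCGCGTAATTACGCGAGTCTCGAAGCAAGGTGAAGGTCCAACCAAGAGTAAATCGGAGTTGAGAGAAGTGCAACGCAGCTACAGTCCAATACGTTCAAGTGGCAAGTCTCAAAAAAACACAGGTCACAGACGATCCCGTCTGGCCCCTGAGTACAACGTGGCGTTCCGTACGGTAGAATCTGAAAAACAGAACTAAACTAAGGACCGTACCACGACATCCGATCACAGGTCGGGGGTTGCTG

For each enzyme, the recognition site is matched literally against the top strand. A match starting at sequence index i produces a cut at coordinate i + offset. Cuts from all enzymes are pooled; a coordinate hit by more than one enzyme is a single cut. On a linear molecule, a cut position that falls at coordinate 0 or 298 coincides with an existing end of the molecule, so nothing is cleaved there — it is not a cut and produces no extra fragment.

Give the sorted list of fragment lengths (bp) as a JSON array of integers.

Scan for sites:
  ZebX GATAA/2: at [8] ⇒ [10]
  OquVI CGAA/3: at [76] ⇒ [79]
  MvoIII AGAC/2: at [183] ⇒ [185]
  AzqIX (GGTCT, off=1): no sites

All cut coordinates (distinct, sorted): [10, 79, 185]

Fragments:
  [0,10): 10 bp
  [10,79): 69 bp
  [79,185): 106 bp
  [185,298): 113 bp

[10,69,106,113]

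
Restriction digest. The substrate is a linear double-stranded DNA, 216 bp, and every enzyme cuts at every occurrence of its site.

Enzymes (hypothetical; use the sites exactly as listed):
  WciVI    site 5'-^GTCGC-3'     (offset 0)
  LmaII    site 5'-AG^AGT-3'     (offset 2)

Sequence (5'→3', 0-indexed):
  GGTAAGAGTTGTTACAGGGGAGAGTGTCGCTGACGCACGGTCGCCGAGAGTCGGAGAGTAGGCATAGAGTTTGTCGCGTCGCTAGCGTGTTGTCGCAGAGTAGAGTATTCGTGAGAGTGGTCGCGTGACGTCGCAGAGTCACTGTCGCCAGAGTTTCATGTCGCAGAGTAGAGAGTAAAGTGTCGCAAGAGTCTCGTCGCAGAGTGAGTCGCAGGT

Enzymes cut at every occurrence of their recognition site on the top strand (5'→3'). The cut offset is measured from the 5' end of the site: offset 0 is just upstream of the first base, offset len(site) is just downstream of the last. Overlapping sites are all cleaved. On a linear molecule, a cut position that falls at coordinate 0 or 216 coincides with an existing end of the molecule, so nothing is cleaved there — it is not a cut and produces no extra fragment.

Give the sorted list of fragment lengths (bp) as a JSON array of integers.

[3,4,5,5,5,5,6,6,7,7,7,7,7,7,8,8,8,8,8,9,9,10,11,12,14,14,16]

Scan for sites:
  WciVI (GTCGC, off=0): starts [25, 39, 72, 77, 91, 119, 129, 143, 159, 181, 195, 207] → cuts [25, 39, 72, 77, 91, 119, 129, 143, 159, 181, 195, 207]
  LmaII (AGAGT, off=2): starts [4, 20, 46, 54, 65, 96, 101, 113, 134, 149, 164, 171, 187, 200] → cuts [6, 22, 48, 56, 67, 98, 103, 115, 136, 151, 166, 173, 189, 202]

Pooled cuts: [6, 22, 25, 39, 48, 56, 67, 72, 77, 91, 98, 103, 115, 119, 129, 136, 143, 151, 159, 166, 173, 181, 189, 195, 202, 207]

Fragment lengths:
  [0,6): 6 bp
  [6,22): 16 bp
  [22,25): 3 bp
  [25,39): 14 bp
  [39,48): 9 bp
  [48,56): 8 bp
  [56,67): 11 bp
  [67,72): 5 bp
  [72,77): 5 bp
  [77,91): 14 bp
  [91,98): 7 bp
  [98,103): 5 bp
  [103,115): 12 bp
  [115,119): 4 bp
  [119,129): 10 bp
  [129,136): 7 bp
  [136,143): 7 bp
  [143,151): 8 bp
  [151,159): 8 bp
  [159,166): 7 bp
  [166,173): 7 bp
  [173,181): 8 bp
  [181,189): 8 bp
  [189,195): 6 bp
  [195,202): 7 bp
  [202,207): 5 bp
  [207,216): 9 bp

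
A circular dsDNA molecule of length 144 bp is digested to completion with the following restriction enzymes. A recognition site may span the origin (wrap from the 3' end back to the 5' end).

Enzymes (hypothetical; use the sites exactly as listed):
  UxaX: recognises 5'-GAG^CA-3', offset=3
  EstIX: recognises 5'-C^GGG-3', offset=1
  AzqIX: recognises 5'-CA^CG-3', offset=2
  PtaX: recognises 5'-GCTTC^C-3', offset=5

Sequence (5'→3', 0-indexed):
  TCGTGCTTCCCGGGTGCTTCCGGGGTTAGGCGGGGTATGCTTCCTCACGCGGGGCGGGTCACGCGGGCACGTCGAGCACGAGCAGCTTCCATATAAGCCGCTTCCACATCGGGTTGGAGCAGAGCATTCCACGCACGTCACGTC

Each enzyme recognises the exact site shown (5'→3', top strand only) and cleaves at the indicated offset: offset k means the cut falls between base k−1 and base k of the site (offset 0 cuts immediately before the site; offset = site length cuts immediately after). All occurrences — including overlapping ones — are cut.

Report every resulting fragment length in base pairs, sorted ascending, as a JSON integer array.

[1,2,2,3,3,4,4,4,5,5,5,5,6,6,7,7,7,9,9,10,12,13,15]

Per-enzyme occurrences:
  UxaX GAGCA/3: at [73, 79, 116, 121] ⇒ [76, 82, 119, 124]
  EstIX CGGG/1: at [10, 20, 30, 49, 54, 63, 109] ⇒ [11, 21, 31, 50, 55, 64, 110]
  AzqIX CACG/2: at [45, 59, 67, 76, 129, 133, 138] ⇒ [47, 61, 69, 78, 131, 135, 140]
  PtaX GCTTCC/5: at [4, 15, 38, 84, 99] ⇒ [9, 20, 43, 89, 104]

Pooled cuts: [9, 11, 20, 21, 31, 43, 47, 50, 55, 61, 64, 69, 76, 78, 82, 89, 104, 110, 119, 124, 131, 135, 140]

Fragments:
  9→11: 2 bp
  11→20: 9 bp
  20→21: 1 bp
  21→31: 10 bp
  31→43: 12 bp
  43→47: 4 bp
  47→50: 3 bp
  50→55: 5 bp
  55→61: 6 bp
  61→64: 3 bp
  64→69: 5 bp
  69→76: 7 bp
  76→78: 2 bp
  78→82: 4 bp
  82→89: 7 bp
  89→104: 15 bp
  104→110: 6 bp
  110→119: 9 bp
  119→124: 5 bp
  124→131: 7 bp
  131→135: 4 bp
  135→140: 5 bp
  140→9 (wrap): 144-140+9 = 13 bp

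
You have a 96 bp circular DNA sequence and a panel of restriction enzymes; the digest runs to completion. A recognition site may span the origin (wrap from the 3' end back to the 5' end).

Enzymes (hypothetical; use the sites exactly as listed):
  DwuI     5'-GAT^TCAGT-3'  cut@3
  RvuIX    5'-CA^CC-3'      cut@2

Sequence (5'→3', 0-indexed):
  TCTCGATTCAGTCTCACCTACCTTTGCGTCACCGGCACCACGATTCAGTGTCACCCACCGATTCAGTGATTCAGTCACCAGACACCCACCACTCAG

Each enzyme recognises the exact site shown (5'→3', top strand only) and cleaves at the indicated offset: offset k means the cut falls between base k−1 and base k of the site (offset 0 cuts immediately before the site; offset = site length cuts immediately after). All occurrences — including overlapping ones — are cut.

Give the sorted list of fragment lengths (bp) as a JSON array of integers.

[4,4,5,6,7,7,7,8,9,9,15,15]

Site scan:
  DwuI GATTCAGT/3: at [4, 41, 59, 67] ⇒ [7, 44, 62, 70]
  RvuIX CACC/2: at [14, 29, 35, 51, 55, 75, 82, 86] ⇒ [16, 31, 37, 53, 57, 77, 84, 88]

Pooled cuts: [7, 16, 31, 37, 44, 53, 57, 62, 70, 77, 84, 88]

Fragments:
  7→16: 9 bp
  16→31: 15 bp
  31→37: 6 bp
  37→44: 7 bp
  44→53: 9 bp
  53→57: 4 bp
  57→62: 5 bp
  62→70: 8 bp
  70→77: 7 bp
  77→84: 7 bp
  84→88: 4 bp
  88→7 (wrap): 96-88+7 = 15 bp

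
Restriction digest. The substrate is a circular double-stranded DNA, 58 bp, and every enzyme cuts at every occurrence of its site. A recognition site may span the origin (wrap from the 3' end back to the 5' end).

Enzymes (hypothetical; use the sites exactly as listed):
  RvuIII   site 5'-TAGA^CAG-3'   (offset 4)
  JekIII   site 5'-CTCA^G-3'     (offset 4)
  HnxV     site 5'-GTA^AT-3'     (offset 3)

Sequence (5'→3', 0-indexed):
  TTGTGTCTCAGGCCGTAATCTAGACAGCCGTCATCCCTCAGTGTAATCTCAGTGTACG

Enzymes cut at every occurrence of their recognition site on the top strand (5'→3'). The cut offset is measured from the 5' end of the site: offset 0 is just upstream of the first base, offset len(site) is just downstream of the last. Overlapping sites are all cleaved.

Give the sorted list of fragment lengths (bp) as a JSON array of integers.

[5,6,7,7,16,17]

Site scan:
  RvuIII TAGACAG/4: at [20] ⇒ [24]
  JekIII CTCAG/4: at [6, 36, 47] ⇒ [10, 40, 51]
  HnxV GTAAT/3: at [14, 42] ⇒ [17, 45]

All cut coordinates (distinct, sorted): [10, 17, 24, 40, 45, 51]

Fragments:
  10→17: 7 bp
  17→24: 7 bp
  24→40: 16 bp
  40→45: 5 bp
  45→51: 6 bp
  51→10 (wrap): 58-51+10 = 17 bp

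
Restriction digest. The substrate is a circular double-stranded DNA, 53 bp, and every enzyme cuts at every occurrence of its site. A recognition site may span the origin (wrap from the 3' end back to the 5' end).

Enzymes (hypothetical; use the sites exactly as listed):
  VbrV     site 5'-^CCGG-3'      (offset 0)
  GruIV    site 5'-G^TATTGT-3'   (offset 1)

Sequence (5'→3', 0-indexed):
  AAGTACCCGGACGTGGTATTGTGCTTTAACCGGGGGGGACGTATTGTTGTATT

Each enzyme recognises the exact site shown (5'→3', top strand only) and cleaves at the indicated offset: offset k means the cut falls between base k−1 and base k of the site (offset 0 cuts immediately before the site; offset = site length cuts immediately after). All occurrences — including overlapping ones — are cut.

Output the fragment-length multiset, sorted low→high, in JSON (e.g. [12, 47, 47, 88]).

Per-enzyme occurrences:
  VbrV (CCGG, off=0): starts [6, 29] → cuts [6, 29]
  GruIV (GTATTGT, off=1): starts [15, 40] → cuts [16, 41]

All cut coordinates (distinct, sorted): [6, 16, 29, 41]

Fragment lengths:
  6→16: 10 bp
  16→29: 13 bp
  29→41: 12 bp
  41→6 (wrap): 53-41+6 = 18 bp

[10,12,13,18]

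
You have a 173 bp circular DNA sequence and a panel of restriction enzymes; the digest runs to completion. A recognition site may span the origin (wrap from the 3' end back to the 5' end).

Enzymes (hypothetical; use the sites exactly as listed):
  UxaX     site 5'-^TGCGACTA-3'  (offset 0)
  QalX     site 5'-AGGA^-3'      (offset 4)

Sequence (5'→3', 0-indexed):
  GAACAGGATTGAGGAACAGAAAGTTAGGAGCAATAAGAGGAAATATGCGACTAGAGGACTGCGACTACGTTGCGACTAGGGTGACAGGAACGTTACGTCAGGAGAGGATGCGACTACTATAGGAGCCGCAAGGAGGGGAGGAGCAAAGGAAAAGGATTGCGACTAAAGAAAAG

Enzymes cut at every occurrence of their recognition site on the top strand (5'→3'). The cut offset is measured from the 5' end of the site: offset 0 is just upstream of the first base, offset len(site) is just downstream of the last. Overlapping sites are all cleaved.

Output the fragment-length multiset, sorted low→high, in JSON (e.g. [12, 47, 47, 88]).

[1,1,4,5,6,6,7,8,8,10,11,12,13,14,14,16,18,19]

Site scan:
  UxaX (TGCGACTA, off=0): starts [45, 59, 70, 108, 157] → cuts [45, 59, 70, 108, 157]
  QalX (AGGA, off=4): starts [4, 11, 25, 37, 54, 85, 99, 104, 120, 130, 138, 146, 152, 171] → cuts [2, 8, 15, 29, 41, 58, 89, 103, 108, 124, 134, 142, 150, 156]

Pooled cuts: [2, 8, 15, 29, 41, 45, 58, 59, 70, 89, 103, 108, 124, 134, 142, 150, 156, 157]

Fragments:
  2→8: 6 bp
  8→15: 7 bp
  15→29: 14 bp
  29→41: 12 bp
  41→45: 4 bp
  45→58: 13 bp
  58→59: 1 bp
  59→70: 11 bp
  70→89: 19 bp
  89→103: 14 bp
  103→108: 5 bp
  108→124: 16 bp
  124→134: 10 bp
  134→142: 8 bp
  142→150: 8 bp
  150→156: 6 bp
  156→157: 1 bp
  157→2 (wrap): 173-157+2 = 18 bp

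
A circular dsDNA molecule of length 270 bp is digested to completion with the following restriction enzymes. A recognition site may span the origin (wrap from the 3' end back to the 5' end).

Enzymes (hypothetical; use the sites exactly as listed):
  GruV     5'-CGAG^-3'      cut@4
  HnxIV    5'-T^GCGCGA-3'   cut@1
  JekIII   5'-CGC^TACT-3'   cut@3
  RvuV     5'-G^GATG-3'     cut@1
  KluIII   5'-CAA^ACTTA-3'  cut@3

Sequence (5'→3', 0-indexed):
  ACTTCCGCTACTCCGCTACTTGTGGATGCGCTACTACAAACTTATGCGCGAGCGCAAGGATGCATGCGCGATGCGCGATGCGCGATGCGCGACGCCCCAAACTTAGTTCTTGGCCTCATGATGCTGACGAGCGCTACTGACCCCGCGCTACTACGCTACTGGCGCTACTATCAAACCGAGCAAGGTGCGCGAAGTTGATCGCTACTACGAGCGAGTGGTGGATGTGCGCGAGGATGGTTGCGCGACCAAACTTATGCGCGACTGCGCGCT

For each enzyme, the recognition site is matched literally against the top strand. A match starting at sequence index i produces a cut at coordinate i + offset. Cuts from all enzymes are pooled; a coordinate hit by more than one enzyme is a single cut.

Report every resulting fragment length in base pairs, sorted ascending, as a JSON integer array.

Scan for sites:
  GruV (CGAG, off=4): starts [48, 127, 176, 207, 211, 228] → cuts [52, 131, 180, 211, 215, 232]
  HnxIV (TGCGCGA, off=1): starts [44, 64, 71, 78, 85, 185, 224, 238, 254] → cuts [45, 65, 72, 79, 86, 186, 225, 239, 255]
  JekIII (CGCTACT, off=3): starts [5, 13, 28, 131, 145, 153, 162, 199, 266] → cuts [8, 16, 31, 134, 148, 156, 165, 202, 269]
  RvuV (GGATG, off=1): starts [23, 57, 219, 231] → cuts [24, 58, 220, 232]
  KluIII (CAAACTTA, off=3): starts [36, 97, 246] → cuts [39, 100, 249]

Pooled cuts: [8, 16, 24, 31, 39, 45, 52, 58, 65, 72, 79, 86, 100, 131, 134, 148, 156, 165, 180, 186, 202, 211, 215, 220, 225, 232, 239, 249, 255, 269]

Fragments:
  8→16: 8 bp
  16→24: 8 bp
  24→31: 7 bp
  31→39: 8 bp
  39→45: 6 bp
  45→52: 7 bp
  52→58: 6 bp
  58→65: 7 bp
  65→72: 7 bp
  72→79: 7 bp
  79→86: 7 bp
  86→100: 14 bp
  100→131: 31 bp
  131→134: 3 bp
  134→148: 14 bp
  148→156: 8 bp
  156→165: 9 bp
  165→180: 15 bp
  180→186: 6 bp
  186→202: 16 bp
  202→211: 9 bp
  211→215: 4 bp
  215→220: 5 bp
  220→225: 5 bp
  225→232: 7 bp
  232→239: 7 bp
  239→249: 10 bp
  249→255: 6 bp
  255→269: 14 bp
  269→8 (wrap): 270-269+8 = 9 bp

[3,4,5,5,6,6,6,6,7,7,7,7,7,7,7,7,8,8,8,8,9,9,9,10,14,14,14,15,16,31]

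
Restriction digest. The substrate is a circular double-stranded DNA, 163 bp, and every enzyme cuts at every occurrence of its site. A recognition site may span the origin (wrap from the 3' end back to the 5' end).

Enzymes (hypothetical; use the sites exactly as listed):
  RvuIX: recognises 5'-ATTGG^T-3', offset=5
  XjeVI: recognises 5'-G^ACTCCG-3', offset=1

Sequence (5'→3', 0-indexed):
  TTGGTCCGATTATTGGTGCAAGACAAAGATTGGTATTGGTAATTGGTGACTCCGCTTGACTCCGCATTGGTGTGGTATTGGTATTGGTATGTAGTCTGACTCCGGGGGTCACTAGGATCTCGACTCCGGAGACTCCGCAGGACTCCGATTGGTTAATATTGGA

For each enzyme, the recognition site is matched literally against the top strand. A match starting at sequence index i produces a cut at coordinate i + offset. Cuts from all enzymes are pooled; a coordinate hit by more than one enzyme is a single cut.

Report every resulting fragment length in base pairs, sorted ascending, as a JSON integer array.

Site scan:
  RvuIX (ATTGGT, off=5): starts [11, 28, 34, 41, 65, 76, 82, 147, 162] → cuts [4, 16, 33, 39, 46, 70, 81, 87, 152]
  XjeVI (GACTCCG, off=1): starts [47, 57, 97, 121, 130, 140] → cuts [48, 58, 98, 122, 131, 141]

All cut coordinates (distinct, sorted): [4, 16, 33, 39, 46, 48, 58, 70, 81, 87, 98, 122, 131, 141, 152]

Fragments:
  4→16: 12 bp
  16→33: 17 bp
  33→39: 6 bp
  39→46: 7 bp
  46→48: 2 bp
  48→58: 10 bp
  58→70: 12 bp
  70→81: 11 bp
  81→87: 6 bp
  87→98: 11 bp
  98→122: 24 bp
  122→131: 9 bp
  131→141: 10 bp
  141→152: 11 bp
  152→4 (wrap): 163-152+4 = 15 bp

[2,6,6,7,9,10,10,11,11,11,12,12,15,17,24]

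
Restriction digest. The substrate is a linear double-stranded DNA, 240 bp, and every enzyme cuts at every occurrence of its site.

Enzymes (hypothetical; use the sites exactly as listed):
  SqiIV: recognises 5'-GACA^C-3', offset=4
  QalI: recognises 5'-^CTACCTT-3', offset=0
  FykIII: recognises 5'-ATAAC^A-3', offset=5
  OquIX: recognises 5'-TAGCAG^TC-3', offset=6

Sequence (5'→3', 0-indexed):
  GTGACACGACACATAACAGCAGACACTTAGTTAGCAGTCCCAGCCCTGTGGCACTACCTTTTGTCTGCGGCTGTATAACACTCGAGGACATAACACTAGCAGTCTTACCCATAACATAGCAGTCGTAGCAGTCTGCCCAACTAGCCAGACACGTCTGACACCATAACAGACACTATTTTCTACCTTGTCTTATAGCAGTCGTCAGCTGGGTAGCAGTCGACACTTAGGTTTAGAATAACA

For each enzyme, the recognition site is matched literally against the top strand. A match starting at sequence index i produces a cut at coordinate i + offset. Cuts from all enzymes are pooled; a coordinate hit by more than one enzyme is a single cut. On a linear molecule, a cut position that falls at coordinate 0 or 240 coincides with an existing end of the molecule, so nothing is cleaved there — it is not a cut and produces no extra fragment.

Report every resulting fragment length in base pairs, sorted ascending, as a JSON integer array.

[1,5,5,6,6,6,7,7,7,8,8,9,9,12,13,15,16,17,18,19,20,26]

Site scan:
  SqiIV GACAC/4: at [2, 7, 21, 147, 156, 168, 218] ⇒ [6, 11, 25, 151, 160, 172, 222]
  QalI CTACCTT/0: at [53, 179] ⇒ [53, 179]
  FykIII ATAACA/5: at [12, 74, 89, 110, 162, 234] ⇒ [17, 79, 94, 115, 167, 239]
  OquIX TAGCAGTC/6: at [31, 96, 116, 125, 192, 210] ⇒ [37, 102, 122, 131, 198, 216]

All cut coordinates (distinct, sorted): [6, 11, 17, 25, 37, 53, 79, 94, 102, 115, 122, 131, 151, 160, 167, 172, 179, 198, 216, 222, 239]

Fragments:
  [0,6): 6 bp
  [6,11): 5 bp
  [11,17): 6 bp
  [17,25): 8 bp
  [25,37): 12 bp
  [37,53): 16 bp
  [53,79): 26 bp
  [79,94): 15 bp
  [94,102): 8 bp
  [102,115): 13 bp
  [115,122): 7 bp
  [122,131): 9 bp
  [131,151): 20 bp
  [151,160): 9 bp
  [160,167): 7 bp
  [167,172): 5 bp
  [172,179): 7 bp
  [179,198): 19 bp
  [198,216): 18 bp
  [216,222): 6 bp
  [222,239): 17 bp
  [239,240): 1 bp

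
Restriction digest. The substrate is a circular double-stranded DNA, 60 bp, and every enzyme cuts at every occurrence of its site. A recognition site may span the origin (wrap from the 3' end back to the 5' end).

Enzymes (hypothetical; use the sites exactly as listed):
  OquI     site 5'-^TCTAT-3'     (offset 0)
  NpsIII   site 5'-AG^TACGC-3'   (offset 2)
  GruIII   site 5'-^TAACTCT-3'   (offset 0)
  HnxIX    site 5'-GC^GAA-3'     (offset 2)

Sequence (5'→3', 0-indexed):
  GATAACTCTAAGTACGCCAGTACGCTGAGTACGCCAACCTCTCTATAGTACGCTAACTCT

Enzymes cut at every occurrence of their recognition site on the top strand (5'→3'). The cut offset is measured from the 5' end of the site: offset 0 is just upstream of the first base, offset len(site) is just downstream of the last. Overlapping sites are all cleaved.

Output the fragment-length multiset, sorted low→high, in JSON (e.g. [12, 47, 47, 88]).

Scan for sites:
  OquI (TCTAT, off=0): starts [41] → cuts [41]
  NpsIII (AGTACGC, off=2): starts [10, 18, 27, 46] → cuts [12, 20, 29, 48]
  GruIII (TAACTCT, off=0): starts [2, 53] → cuts [2, 53]
  HnxIX (GCGAA, off=2): no sites

All cut coordinates (distinct, sorted): [2, 12, 20, 29, 41, 48, 53]

Fragments:
  2→12: 10 bp
  12→20: 8 bp
  20→29: 9 bp
  29→41: 12 bp
  41→48: 7 bp
  48→53: 5 bp
  53→2 (wrap): 60-53+2 = 9 bp

[5,7,8,9,9,10,12]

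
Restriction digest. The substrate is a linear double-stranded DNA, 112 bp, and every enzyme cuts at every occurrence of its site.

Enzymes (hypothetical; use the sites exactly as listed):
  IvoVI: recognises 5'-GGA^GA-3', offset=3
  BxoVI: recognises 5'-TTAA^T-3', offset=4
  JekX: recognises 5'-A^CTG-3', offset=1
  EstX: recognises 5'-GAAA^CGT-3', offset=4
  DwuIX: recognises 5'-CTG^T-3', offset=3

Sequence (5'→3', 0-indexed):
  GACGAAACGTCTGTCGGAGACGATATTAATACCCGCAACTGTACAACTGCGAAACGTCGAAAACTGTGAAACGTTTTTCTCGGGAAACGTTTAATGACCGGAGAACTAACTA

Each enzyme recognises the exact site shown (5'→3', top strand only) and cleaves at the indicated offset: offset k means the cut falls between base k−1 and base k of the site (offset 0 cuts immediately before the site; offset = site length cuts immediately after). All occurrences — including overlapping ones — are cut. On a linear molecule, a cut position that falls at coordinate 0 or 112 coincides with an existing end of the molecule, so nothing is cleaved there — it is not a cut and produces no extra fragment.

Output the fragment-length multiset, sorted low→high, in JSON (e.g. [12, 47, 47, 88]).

Per-enzyme occurrences:
  IvoVI GGAGA/3: at [15, 99] ⇒ [18, 102]
  BxoVI TTAAT/4: at [25, 90] ⇒ [29, 94]
  JekX ACTG/1: at [37, 45, 62] ⇒ [38, 46, 63]
  EstX GAAACGT/4: at [3, 50, 67, 83] ⇒ [7, 54, 71, 87]
  DwuIX CTGT/3: at [10, 38, 63] ⇒ [13, 41, 66]

Pooled cuts: [7, 13, 18, 29, 38, 41, 46, 54, 63, 66, 71, 87, 94, 102]

Fragment lengths:
  [0,7): 7 bp
  [7,13): 6 bp
  [13,18): 5 bp
  [18,29): 11 bp
  [29,38): 9 bp
  [38,41): 3 bp
  [41,46): 5 bp
  [46,54): 8 bp
  [54,63): 9 bp
  [63,66): 3 bp
  [66,71): 5 bp
  [71,87): 16 bp
  [87,94): 7 bp
  [94,102): 8 bp
  [102,112): 10 bp

[3,3,5,5,5,6,7,7,8,8,9,9,10,11,16]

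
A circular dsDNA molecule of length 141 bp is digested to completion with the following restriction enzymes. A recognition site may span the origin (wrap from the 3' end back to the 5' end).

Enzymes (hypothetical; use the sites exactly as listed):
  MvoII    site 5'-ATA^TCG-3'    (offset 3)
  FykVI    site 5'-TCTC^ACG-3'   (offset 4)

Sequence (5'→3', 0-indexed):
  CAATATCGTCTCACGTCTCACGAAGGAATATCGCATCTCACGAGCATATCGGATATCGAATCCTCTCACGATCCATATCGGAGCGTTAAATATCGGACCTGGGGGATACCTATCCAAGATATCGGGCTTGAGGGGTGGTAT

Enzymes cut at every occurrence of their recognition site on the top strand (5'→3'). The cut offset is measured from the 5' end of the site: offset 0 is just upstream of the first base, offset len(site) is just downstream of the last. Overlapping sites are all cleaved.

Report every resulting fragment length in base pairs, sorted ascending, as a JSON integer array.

Scan for sites:
  MvoII ATATCG/3: at [2, 27, 45, 52, 74, 89, 118] ⇒ [5, 30, 48, 55, 77, 92, 121]
  FykVI TCTCACG/4: at [8, 15, 35, 63] ⇒ [12, 19, 39, 67]

All cut coordinates (distinct, sorted): [5, 12, 19, 30, 39, 48, 55, 67, 77, 92, 121]

Fragment lengths:
  5→12: 7 bp
  12→19: 7 bp
  19→30: 11 bp
  30→39: 9 bp
  39→48: 9 bp
  48→55: 7 bp
  55→67: 12 bp
  67→77: 10 bp
  77→92: 15 bp
  92→121: 29 bp
  121→5 (wrap): 141-121+5 = 25 bp

[7,7,7,9,9,10,11,12,15,25,29]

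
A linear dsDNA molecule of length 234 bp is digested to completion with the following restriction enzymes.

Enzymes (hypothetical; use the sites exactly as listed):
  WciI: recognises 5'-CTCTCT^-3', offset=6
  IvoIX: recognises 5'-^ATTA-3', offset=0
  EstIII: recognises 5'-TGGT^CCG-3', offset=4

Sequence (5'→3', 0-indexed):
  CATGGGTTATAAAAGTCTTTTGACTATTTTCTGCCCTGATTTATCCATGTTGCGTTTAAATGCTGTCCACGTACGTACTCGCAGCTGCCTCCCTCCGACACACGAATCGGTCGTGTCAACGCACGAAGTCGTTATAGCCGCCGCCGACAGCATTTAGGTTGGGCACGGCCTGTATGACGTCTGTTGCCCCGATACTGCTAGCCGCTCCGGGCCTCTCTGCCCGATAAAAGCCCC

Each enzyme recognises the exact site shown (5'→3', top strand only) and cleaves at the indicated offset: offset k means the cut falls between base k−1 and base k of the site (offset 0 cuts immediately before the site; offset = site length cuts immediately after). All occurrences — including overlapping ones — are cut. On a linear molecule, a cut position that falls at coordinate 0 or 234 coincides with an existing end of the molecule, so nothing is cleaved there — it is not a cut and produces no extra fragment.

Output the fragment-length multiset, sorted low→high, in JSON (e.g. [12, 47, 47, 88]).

Site scan:
  WciI CTCTCT/6: at [212] ⇒ [218]
  IvoIX (ATTA, off=0): no sites
  EstIII (TGGTCCG, off=4): no sites

Pooled cuts: [218]

Fragments:
  [0,218): 218 bp
  [218,234): 16 bp

[16,218]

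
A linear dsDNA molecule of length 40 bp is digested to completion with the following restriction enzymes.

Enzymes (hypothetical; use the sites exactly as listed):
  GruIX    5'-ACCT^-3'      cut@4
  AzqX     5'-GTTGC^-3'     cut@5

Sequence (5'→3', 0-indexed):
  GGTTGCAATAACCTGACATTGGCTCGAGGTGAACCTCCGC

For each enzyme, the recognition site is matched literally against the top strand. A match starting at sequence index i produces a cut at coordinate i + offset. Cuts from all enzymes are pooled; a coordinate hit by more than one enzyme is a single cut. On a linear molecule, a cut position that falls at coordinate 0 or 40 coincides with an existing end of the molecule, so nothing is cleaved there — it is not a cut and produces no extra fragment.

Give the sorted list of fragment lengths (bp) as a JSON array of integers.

Scan for sites:
  GruIX (ACCT, off=4): starts [10, 32] → cuts [14, 36]
  AzqX (GTTGC, off=5): starts [1] → cuts [6]

All cut coordinates (distinct, sorted): [6, 14, 36]

Fragments:
  [0,6): 6 bp
  [6,14): 8 bp
  [14,36): 22 bp
  [36,40): 4 bp

[4,6,8,22]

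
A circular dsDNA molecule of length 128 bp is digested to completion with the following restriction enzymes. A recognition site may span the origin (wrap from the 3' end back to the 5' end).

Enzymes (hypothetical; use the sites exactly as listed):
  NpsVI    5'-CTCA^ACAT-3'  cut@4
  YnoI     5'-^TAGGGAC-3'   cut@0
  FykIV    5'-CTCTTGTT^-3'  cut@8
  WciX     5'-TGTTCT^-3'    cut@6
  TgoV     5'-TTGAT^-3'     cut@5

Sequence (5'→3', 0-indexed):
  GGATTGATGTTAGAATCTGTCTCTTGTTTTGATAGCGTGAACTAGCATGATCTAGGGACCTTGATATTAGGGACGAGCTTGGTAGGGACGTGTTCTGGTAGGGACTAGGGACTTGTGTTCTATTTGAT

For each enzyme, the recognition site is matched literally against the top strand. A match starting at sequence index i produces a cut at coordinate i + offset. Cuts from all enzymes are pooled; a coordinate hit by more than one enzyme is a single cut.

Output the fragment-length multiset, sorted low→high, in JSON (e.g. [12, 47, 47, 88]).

[2,2,5,7,7,8,13,14,15,16,19,20]

Site scan:
  NpsVI (CTCAACAT, off=4): no sites
  YnoI TAGGGAC/0: at [52, 67, 82, 98, 105] ⇒ [52, 67, 82, 98, 105]
  FykIV CTCTTGTT/8: at [20] ⇒ [28]
  WciX TGTTCT/6: at [90, 115] ⇒ [96, 121]
  TgoV TTGAT/5: at [3, 28, 60, 123] ⇒ [0, 8, 33, 65]

All cut coordinates (distinct, sorted): [0, 8, 28, 33, 52, 65, 67, 82, 96, 98, 105, 121]

Fragment lengths:
  0→8: 8 bp
  8→28: 20 bp
  28→33: 5 bp
  33→52: 19 bp
  52→65: 13 bp
  65→67: 2 bp
  67→82: 15 bp
  82→96: 14 bp
  96→98: 2 bp
  98→105: 7 bp
  105→121: 16 bp
  121→0 (wrap): 128-121+0 = 7 bp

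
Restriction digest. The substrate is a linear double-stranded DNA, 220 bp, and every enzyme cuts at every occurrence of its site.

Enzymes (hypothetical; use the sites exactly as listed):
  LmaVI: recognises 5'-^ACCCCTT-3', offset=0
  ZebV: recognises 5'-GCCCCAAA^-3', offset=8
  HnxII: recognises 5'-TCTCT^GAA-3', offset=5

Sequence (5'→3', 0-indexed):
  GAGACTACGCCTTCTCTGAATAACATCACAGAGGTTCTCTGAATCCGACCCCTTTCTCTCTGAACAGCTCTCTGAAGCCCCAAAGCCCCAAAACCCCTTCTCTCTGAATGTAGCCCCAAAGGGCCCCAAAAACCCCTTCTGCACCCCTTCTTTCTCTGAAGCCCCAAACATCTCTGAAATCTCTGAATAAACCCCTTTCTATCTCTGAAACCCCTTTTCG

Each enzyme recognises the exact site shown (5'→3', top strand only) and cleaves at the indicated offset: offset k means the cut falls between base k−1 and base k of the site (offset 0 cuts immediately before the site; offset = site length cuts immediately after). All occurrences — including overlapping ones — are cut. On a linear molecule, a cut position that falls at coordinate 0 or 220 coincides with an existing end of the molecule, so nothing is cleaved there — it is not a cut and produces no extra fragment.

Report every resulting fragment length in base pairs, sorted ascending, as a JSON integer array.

[1,3,6,7,7,8,9,10,11,11,11,11,12,13,14,15,15,16,17,23]

Site scan:
  LmaVI (ACCCCTT, off=0): starts [47, 92, 131, 142, 190, 209] → cuts [47, 92, 131, 142, 190, 209]
  ZebV (GCCCCAAA, off=8): starts [76, 84, 112, 122, 160] → cuts [84, 92, 120, 130, 168]
  HnxII (TCTCTGAA, off=5): starts [12, 35, 56, 68, 100, 152, 170, 179, 201] → cuts [17, 40, 61, 73, 105, 157, 175, 184, 206]

All cut coordinates (distinct, sorted): [17, 40, 47, 61, 73, 84, 92, 105, 120, 130, 131, 142, 157, 168, 175, 184, 190, 206, 209]

Fragments:
  [0,17): 17 bp
  [17,40): 23 bp
  [40,47): 7 bp
  [47,61): 14 bp
  [61,73): 12 bp
  [73,84): 11 bp
  [84,92): 8 bp
  [92,105): 13 bp
  [105,120): 15 bp
  [120,130): 10 bp
  [130,131): 1 bp
  [131,142): 11 bp
  [142,157): 15 bp
  [157,168): 11 bp
  [168,175): 7 bp
  [175,184): 9 bp
  [184,190): 6 bp
  [190,206): 16 bp
  [206,209): 3 bp
  [209,220): 11 bp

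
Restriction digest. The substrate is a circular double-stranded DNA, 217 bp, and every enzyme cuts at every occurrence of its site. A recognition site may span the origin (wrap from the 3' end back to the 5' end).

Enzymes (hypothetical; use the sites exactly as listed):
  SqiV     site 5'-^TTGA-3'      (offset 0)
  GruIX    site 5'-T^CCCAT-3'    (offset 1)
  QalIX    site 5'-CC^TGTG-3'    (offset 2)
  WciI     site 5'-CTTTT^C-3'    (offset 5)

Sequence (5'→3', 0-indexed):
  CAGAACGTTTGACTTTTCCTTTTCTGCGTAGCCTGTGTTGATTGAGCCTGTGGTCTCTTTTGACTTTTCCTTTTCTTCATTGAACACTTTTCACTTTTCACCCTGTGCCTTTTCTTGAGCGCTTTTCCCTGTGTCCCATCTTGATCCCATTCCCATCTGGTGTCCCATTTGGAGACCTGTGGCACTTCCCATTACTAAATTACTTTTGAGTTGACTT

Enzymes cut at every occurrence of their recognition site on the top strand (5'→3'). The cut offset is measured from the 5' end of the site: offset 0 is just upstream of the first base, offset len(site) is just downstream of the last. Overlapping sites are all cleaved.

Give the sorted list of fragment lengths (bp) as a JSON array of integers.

Per-enzyme occurrences:
  SqiV TTGA/0: at [8, 37, 41, 59, 79, 114, 140, 205, 210] ⇒ [8, 37, 41, 59, 79, 114, 140, 205, 210]
  GruIX TCCCAT/1: at [133, 144, 150, 162, 186] ⇒ [134, 145, 151, 163, 187]
  QalIX CCTGTG/2: at [31, 46, 101, 127, 175] ⇒ [33, 48, 103, 129, 177]
  WciI CTTTTC/5: at [12, 18, 63, 69, 86, 93, 108, 121] ⇒ [17, 23, 68, 74, 91, 98, 113, 126]

All cut coordinates (distinct, sorted): [8, 17, 23, 33, 37, 41, 48, 59, 68, 74, 79, 91, 98, 103, 113, 114, 126, 129, 134, 140, 145, 151, 163, 177, 187, 205, 210]

Fragments:
  8→17: 9 bp
  17→23: 6 bp
  23→33: 10 bp
  33→37: 4 bp
  37→41: 4 bp
  41→48: 7 bp
  48→59: 11 bp
  59→68: 9 bp
  68→74: 6 bp
  74→79: 5 bp
  79→91: 12 bp
  91→98: 7 bp
  98→103: 5 bp
  103→113: 10 bp
  113→114: 1 bp
  114→126: 12 bp
  126→129: 3 bp
  129→134: 5 bp
  134→140: 6 bp
  140→145: 5 bp
  145→151: 6 bp
  151→163: 12 bp
  163→177: 14 bp
  177→187: 10 bp
  187→205: 18 bp
  205→210: 5 bp
  210→8 (wrap): 217-210+8 = 15 bp

[1,3,4,4,5,5,5,5,5,6,6,6,6,7,7,9,9,10,10,10,11,12,12,12,14,15,18]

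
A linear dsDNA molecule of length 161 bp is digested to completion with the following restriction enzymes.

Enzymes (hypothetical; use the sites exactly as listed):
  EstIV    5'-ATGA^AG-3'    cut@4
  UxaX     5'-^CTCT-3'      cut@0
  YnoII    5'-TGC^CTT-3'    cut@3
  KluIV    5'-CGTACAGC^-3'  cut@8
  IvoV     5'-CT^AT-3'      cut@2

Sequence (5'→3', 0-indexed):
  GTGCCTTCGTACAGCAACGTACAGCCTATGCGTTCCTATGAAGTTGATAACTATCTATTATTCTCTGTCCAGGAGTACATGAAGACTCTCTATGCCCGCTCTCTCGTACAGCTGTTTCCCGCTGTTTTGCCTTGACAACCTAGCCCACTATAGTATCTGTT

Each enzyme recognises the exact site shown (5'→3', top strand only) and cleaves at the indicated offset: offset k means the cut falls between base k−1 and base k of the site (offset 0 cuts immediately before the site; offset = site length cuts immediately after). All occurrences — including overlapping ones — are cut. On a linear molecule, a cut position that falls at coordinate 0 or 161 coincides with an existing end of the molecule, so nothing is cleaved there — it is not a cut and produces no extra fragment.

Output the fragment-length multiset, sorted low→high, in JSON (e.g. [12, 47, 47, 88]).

[2,2,2,3,4,4,4,4,6,7,10,10,11,11,12,12,18,19,20]

Scan for sites:
  EstIV (ATGAAG, off=4): starts [37, 78] → cuts [41, 82]
  UxaX (CTCT, off=0): starts [62, 85, 87, 98, 100] → cuts [62, 85, 87, 98, 100]
  YnoII (TGCCTT, off=3): starts [1, 127] → cuts [4, 130]
  KluIV (CGTACAGC, off=8): starts [7, 17, 104] → cuts [15, 25, 112]
  IvoV (CTAT, off=2): starts [25, 35, 50, 54, 89, 147] → cuts [27, 37, 52, 56, 91, 149]

Pooled cuts: [4, 15, 25, 27, 37, 41, 52, 56, 62, 82, 85, 87, 91, 98, 100, 112, 130, 149]

Fragment lengths:
  [0,4): 4 bp
  [4,15): 11 bp
  [15,25): 10 bp
  [25,27): 2 bp
  [27,37): 10 bp
  [37,41): 4 bp
  [41,52): 11 bp
  [52,56): 4 bp
  [56,62): 6 bp
  [62,82): 20 bp
  [82,85): 3 bp
  [85,87): 2 bp
  [87,91): 4 bp
  [91,98): 7 bp
  [98,100): 2 bp
  [100,112): 12 bp
  [112,130): 18 bp
  [130,149): 19 bp
  [149,161): 12 bp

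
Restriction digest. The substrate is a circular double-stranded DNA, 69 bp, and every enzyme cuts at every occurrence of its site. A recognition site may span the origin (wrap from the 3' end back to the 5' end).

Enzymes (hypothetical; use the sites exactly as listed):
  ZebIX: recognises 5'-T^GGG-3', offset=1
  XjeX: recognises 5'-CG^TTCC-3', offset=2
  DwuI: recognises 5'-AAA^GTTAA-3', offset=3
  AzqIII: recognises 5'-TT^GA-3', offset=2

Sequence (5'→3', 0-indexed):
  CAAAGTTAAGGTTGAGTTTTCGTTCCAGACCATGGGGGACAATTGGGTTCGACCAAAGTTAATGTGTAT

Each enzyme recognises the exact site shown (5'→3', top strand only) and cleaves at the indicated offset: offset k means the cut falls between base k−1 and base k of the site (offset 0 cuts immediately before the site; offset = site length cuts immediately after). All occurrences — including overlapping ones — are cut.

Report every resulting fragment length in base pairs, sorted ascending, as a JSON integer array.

Site scan:
  ZebIX TGGG/1: at [32, 43] ⇒ [33, 44]
  XjeX CGTTCC/2: at [20] ⇒ [22]
  DwuI AAAGTTAA/3: at [1, 54] ⇒ [4, 57]
  AzqIII TTGA/2: at [11] ⇒ [13]

All cut coordinates (distinct, sorted): [4, 13, 22, 33, 44, 57]

Fragment lengths:
  4→13: 9 bp
  13→22: 9 bp
  22→33: 11 bp
  33→44: 11 bp
  44→57: 13 bp
  57→4 (wrap): 69-57+4 = 16 bp

[9,9,11,11,13,16]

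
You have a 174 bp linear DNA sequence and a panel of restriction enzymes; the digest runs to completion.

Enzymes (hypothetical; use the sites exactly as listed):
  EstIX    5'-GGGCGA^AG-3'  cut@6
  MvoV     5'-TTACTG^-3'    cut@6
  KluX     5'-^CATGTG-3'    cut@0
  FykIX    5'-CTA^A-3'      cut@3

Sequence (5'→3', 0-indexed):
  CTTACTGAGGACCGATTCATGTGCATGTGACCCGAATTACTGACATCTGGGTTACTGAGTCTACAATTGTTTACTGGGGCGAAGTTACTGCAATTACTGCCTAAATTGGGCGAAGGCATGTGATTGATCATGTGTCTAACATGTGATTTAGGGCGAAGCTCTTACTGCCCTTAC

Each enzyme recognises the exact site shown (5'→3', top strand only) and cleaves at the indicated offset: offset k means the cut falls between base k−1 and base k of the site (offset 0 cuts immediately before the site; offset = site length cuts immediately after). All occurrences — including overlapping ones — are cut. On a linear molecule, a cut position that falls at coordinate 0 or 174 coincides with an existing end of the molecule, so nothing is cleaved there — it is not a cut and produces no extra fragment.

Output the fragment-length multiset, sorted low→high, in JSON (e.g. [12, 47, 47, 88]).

Per-enzyme occurrences:
  EstIX GGGCGAAG/6: at [76, 107, 150] ⇒ [82, 113, 156]
  MvoV TTACTG/6: at [1, 36, 51, 70, 84, 93, 161] ⇒ [7, 42, 57, 76, 90, 99, 167]
  KluX CATGTG/0: at [17, 23, 116, 128, 139] ⇒ [17, 23, 116, 128, 139]
  FykIX CTAA/3: at [100, 135] ⇒ [103, 138]

All cut coordinates (distinct, sorted): [7, 17, 23, 42, 57, 76, 82, 90, 99, 103, 113, 116, 128, 138, 139, 156, 167]

Fragment lengths:
  [0,7): 7 bp
  [7,17): 10 bp
  [17,23): 6 bp
  [23,42): 19 bp
  [42,57): 15 bp
  [57,76): 19 bp
  [76,82): 6 bp
  [82,90): 8 bp
  [90,99): 9 bp
  [99,103): 4 bp
  [103,113): 10 bp
  [113,116): 3 bp
  [116,128): 12 bp
  [128,138): 10 bp
  [138,139): 1 bp
  [139,156): 17 bp
  [156,167): 11 bp
  [167,174): 7 bp

[1,3,4,6,6,7,7,8,9,10,10,10,11,12,15,17,19,19]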